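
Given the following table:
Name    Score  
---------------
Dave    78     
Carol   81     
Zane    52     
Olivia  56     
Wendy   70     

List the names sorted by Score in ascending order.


Sorting by Score (ascending):
  Zane: 52
  Olivia: 56
  Wendy: 70
  Dave: 78
  Carol: 81


ANSWER: Zane, Olivia, Wendy, Dave, Carol


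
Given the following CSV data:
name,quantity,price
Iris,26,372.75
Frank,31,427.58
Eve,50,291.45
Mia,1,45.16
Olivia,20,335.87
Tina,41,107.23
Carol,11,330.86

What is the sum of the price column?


Values in 'price' column:
  Row 1: 372.75
  Row 2: 427.58
  Row 3: 291.45
  Row 4: 45.16
  Row 5: 335.87
  Row 6: 107.23
  Row 7: 330.86
Sum = 372.75 + 427.58 + 291.45 + 45.16 + 335.87 + 107.23 + 330.86 = 1910.9

ANSWER: 1910.9


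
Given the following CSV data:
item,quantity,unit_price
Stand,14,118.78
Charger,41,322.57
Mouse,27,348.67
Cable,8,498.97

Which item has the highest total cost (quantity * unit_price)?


Computing row totals:
  Stand: 1662.92
  Charger: 13225.37
  Mouse: 9414.09
  Cable: 3991.76
Maximum: Charger (13225.37)

ANSWER: Charger


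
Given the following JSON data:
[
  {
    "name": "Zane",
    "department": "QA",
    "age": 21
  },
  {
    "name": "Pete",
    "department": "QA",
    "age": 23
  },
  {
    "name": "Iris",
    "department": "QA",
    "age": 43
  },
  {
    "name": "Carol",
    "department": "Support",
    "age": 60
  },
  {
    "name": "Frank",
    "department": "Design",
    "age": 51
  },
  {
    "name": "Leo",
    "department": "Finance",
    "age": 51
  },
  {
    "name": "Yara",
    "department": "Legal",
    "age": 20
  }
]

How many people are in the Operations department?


Scanning records for department = Operations
  No matches found
Count: 0

ANSWER: 0


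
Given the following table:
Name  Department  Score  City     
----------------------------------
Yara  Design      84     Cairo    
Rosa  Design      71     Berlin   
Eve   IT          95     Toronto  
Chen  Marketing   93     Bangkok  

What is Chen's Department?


Row 4: Chen
Department = Marketing

ANSWER: Marketing


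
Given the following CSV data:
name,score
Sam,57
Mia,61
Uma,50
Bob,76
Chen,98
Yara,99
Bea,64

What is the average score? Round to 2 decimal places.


Scores: 57, 61, 50, 76, 98, 99, 64
Sum = 505
Count = 7
Average = 505 / 7 = 72.14

ANSWER: 72.14


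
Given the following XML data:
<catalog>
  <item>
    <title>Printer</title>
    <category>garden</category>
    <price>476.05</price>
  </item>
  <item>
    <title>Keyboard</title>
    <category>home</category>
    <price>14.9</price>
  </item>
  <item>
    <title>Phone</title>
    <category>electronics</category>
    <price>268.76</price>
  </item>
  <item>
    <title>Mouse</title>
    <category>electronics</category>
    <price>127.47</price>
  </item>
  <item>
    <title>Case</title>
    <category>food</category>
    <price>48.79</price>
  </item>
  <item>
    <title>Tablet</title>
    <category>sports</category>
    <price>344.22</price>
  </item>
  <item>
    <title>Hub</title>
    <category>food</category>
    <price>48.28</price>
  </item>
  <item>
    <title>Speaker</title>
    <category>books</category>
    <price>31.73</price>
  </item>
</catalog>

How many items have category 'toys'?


Scanning <item> elements for <category>toys</category>:
Count: 0

ANSWER: 0


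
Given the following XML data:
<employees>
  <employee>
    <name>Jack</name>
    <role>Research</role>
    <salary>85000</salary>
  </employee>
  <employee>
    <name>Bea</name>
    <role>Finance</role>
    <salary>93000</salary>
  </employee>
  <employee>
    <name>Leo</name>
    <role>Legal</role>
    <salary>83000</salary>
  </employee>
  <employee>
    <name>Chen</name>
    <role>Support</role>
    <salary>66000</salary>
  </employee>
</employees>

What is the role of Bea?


Searching for <employee> with <name>Bea</name>
Found at position 2
<role>Finance</role>

ANSWER: Finance


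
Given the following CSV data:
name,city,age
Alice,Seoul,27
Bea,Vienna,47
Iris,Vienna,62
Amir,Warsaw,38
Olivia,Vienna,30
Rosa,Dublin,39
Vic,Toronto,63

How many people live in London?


Scanning city column for 'London':
Total matches: 0

ANSWER: 0


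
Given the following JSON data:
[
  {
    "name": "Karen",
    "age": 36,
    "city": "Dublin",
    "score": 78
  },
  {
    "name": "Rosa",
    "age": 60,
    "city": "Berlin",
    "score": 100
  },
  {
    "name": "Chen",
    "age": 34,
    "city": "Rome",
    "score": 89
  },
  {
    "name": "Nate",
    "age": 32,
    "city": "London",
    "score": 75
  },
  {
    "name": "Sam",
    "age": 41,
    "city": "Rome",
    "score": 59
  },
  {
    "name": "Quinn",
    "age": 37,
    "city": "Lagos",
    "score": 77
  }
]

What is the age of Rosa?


Looking up record where name = Rosa
Record index: 1
Field 'age' = 60

ANSWER: 60


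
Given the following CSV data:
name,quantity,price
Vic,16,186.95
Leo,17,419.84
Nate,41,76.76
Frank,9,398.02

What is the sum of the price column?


Values in 'price' column:
  Row 1: 186.95
  Row 2: 419.84
  Row 3: 76.76
  Row 4: 398.02
Sum = 186.95 + 419.84 + 76.76 + 398.02 = 1081.57

ANSWER: 1081.57


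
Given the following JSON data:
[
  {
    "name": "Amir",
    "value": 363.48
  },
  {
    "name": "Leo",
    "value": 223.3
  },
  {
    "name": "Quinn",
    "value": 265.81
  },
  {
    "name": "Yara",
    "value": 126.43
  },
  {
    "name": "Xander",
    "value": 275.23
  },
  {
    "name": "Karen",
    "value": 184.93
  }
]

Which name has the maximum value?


Comparing values:
  Amir: 363.48
  Leo: 223.3
  Quinn: 265.81
  Yara: 126.43
  Xander: 275.23
  Karen: 184.93
Maximum: Amir (363.48)

ANSWER: Amir


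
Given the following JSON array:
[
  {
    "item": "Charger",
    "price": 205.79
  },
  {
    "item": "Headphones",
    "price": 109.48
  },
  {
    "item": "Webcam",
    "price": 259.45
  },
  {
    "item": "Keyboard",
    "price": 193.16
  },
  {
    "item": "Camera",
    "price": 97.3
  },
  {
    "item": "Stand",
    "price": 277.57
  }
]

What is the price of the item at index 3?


Array index 3 -> Keyboard
price = 193.16

ANSWER: 193.16


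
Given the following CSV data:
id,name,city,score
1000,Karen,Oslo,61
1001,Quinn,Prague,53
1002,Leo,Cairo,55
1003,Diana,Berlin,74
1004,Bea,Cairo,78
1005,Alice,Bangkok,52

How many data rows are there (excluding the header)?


Counting rows (excluding header):
Header: id,name,city,score
Data rows: 6

ANSWER: 6


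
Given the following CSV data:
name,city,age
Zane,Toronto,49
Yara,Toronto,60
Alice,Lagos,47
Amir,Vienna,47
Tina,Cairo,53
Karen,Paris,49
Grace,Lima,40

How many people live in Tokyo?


Scanning city column for 'Tokyo':
Total matches: 0

ANSWER: 0


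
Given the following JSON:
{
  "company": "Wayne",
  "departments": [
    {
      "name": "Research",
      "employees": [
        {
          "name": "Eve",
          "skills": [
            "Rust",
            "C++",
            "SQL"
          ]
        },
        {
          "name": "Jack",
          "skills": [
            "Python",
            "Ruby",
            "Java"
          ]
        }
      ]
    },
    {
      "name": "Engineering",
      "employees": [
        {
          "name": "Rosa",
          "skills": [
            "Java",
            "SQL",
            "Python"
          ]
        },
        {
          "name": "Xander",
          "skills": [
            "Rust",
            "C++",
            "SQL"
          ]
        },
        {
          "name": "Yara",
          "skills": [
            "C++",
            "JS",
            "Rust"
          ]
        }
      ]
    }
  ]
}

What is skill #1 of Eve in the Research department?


Path: departments[0].employees[0].skills[0]
Value: Rust

ANSWER: Rust


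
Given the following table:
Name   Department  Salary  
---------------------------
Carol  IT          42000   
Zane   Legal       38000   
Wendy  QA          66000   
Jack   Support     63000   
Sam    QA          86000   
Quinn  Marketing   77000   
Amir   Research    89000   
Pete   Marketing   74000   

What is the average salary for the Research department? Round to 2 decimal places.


Research department members:
  Amir: 89000
Sum = 89000
Count = 1
Average = 89000 / 1 = 89000.00

ANSWER: 89000.00


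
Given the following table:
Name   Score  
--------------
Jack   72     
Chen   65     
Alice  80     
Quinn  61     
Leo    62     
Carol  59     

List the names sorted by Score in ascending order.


Sorting by Score (ascending):
  Carol: 59
  Quinn: 61
  Leo: 62
  Chen: 65
  Jack: 72
  Alice: 80


ANSWER: Carol, Quinn, Leo, Chen, Jack, Alice


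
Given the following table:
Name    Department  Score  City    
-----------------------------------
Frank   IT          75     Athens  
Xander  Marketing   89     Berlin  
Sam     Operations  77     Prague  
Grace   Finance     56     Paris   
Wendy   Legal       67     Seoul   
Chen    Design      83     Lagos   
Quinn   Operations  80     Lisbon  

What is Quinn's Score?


Row 7: Quinn
Score = 80

ANSWER: 80


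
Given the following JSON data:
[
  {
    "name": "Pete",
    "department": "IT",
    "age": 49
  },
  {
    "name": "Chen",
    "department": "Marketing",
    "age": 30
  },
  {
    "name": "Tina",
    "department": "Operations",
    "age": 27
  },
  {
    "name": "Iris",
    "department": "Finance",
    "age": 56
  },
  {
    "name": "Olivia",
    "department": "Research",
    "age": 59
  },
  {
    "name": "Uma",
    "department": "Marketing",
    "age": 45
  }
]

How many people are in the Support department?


Scanning records for department = Support
  No matches found
Count: 0

ANSWER: 0


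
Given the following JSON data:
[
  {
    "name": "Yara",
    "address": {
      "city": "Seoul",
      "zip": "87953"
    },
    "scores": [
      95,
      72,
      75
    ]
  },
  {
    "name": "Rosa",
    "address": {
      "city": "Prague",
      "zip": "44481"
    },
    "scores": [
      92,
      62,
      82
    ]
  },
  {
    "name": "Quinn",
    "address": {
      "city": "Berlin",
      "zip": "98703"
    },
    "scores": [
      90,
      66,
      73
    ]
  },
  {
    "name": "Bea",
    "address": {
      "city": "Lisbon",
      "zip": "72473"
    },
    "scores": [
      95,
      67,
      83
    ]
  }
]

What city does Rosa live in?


Path: records[1].address.city
Value: Prague

ANSWER: Prague


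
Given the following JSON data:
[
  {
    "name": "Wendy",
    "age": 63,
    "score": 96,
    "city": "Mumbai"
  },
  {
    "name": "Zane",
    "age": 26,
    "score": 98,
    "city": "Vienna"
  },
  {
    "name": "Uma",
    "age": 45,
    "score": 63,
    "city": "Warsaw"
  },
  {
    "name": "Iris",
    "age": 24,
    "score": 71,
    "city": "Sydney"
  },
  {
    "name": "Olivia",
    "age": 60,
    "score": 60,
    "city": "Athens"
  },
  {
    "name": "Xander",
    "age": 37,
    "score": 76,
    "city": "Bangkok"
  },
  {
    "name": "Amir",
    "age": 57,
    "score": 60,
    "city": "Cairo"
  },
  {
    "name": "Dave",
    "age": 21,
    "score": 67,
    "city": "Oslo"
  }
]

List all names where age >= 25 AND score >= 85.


Checking both conditions:
  Wendy (age=63, score=96) -> YES
  Zane (age=26, score=98) -> YES
  Uma (age=45, score=63) -> no
  Iris (age=24, score=71) -> no
  Olivia (age=60, score=60) -> no
  Xander (age=37, score=76) -> no
  Amir (age=57, score=60) -> no
  Dave (age=21, score=67) -> no


ANSWER: Wendy, Zane


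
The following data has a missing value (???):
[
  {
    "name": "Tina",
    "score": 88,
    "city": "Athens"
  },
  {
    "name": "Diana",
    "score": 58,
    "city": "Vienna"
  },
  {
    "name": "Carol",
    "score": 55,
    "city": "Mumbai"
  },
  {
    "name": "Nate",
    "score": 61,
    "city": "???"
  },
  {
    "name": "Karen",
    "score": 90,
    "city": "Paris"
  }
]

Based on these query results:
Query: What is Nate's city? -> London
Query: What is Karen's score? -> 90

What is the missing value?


The missing value is Nate's city
From query: Nate's city = London

ANSWER: London


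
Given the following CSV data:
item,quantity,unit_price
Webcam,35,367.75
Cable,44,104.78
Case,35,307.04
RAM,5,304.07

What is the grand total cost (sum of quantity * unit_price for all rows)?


Computing row totals:
  Webcam: 35 * 367.75 = 12871.25
  Cable: 44 * 104.78 = 4610.32
  Case: 35 * 307.04 = 10746.4
  RAM: 5 * 304.07 = 1520.35
Grand total = 12871.25 + 4610.32 + 10746.4 + 1520.35 = 29748.32

ANSWER: 29748.32


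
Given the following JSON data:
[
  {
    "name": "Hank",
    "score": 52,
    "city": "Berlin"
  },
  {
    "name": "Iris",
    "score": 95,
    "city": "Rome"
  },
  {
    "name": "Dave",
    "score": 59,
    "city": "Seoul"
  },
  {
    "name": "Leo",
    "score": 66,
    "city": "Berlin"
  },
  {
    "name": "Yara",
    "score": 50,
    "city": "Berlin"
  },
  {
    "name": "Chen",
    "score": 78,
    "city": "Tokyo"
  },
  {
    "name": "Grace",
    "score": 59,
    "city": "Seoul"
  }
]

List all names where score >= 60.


Filtering records where score >= 60:
  Hank (score=52) -> no
  Iris (score=95) -> YES
  Dave (score=59) -> no
  Leo (score=66) -> YES
  Yara (score=50) -> no
  Chen (score=78) -> YES
  Grace (score=59) -> no


ANSWER: Iris, Leo, Chen


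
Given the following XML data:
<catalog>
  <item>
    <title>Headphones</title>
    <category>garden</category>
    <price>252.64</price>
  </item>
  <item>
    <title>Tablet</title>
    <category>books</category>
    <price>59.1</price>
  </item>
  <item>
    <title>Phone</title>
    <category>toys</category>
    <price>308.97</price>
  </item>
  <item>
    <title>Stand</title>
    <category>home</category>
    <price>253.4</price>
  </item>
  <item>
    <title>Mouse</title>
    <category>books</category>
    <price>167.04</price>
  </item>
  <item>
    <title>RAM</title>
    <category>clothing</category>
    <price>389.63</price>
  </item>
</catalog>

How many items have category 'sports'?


Scanning <item> elements for <category>sports</category>:
Count: 0

ANSWER: 0


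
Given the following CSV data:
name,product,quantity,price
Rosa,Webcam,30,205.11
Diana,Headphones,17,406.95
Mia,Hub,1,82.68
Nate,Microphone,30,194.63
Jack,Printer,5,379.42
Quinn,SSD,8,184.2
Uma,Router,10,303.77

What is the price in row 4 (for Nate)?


Row 4: Nate
Column 'price' = 194.63

ANSWER: 194.63


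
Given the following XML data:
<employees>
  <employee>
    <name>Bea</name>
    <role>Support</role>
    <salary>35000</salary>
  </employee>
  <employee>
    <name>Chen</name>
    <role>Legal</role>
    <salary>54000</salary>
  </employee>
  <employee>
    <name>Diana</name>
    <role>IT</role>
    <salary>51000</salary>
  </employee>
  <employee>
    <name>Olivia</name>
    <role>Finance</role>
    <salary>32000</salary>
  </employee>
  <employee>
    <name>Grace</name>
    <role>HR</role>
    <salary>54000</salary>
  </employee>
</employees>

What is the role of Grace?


Searching for <employee> with <name>Grace</name>
Found at position 5
<role>HR</role>

ANSWER: HR


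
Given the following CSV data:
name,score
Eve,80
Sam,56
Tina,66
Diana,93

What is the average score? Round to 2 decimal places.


Scores: 80, 56, 66, 93
Sum = 295
Count = 4
Average = 295 / 4 = 73.75

ANSWER: 73.75


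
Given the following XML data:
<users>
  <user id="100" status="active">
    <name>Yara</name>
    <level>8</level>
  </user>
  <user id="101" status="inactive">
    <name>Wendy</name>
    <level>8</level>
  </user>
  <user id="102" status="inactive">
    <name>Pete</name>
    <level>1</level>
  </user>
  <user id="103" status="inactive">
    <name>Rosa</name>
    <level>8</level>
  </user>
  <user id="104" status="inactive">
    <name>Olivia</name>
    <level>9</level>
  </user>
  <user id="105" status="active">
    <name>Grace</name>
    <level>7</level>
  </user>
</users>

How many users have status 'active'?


Counting users with status='active':
  Yara (id=100) -> MATCH
  Grace (id=105) -> MATCH
Count: 2

ANSWER: 2


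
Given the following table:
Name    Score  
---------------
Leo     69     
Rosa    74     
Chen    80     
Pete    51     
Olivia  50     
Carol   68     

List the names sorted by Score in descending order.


Sorting by Score (descending):
  Chen: 80
  Rosa: 74
  Leo: 69
  Carol: 68
  Pete: 51
  Olivia: 50


ANSWER: Chen, Rosa, Leo, Carol, Pete, Olivia


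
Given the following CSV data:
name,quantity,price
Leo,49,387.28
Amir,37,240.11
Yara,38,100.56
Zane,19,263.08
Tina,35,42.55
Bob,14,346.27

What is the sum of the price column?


Values in 'price' column:
  Row 1: 387.28
  Row 2: 240.11
  Row 3: 100.56
  Row 4: 263.08
  Row 5: 42.55
  Row 6: 346.27
Sum = 387.28 + 240.11 + 100.56 + 263.08 + 42.55 + 346.27 = 1379.85

ANSWER: 1379.85


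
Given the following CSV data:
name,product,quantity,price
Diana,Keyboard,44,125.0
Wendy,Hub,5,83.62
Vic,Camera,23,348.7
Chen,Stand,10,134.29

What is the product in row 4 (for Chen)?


Row 4: Chen
Column 'product' = Stand

ANSWER: Stand


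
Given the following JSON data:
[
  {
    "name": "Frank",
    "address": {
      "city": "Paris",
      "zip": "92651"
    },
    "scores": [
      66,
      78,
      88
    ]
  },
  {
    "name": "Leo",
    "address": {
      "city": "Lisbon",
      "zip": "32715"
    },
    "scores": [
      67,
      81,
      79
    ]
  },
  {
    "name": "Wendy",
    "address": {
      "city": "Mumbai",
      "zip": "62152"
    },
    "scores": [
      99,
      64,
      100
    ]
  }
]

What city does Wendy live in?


Path: records[2].address.city
Value: Mumbai

ANSWER: Mumbai


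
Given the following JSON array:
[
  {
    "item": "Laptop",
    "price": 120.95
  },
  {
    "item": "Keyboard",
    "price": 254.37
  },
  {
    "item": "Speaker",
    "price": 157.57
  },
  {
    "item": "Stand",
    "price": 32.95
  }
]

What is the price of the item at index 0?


Array index 0 -> Laptop
price = 120.95

ANSWER: 120.95


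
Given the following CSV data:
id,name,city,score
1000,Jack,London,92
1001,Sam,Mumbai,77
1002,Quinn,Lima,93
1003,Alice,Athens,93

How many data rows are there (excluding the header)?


Counting rows (excluding header):
Header: id,name,city,score
Data rows: 4

ANSWER: 4


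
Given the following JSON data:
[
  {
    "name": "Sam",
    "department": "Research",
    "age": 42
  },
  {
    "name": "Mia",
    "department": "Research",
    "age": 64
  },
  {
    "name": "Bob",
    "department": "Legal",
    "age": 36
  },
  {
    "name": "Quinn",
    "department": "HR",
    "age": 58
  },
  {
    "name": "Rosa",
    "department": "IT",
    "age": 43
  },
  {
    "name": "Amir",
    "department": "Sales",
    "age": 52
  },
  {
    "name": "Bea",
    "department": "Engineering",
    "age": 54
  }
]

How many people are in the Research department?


Scanning records for department = Research
  Record 0: Sam
  Record 1: Mia
Count: 2

ANSWER: 2


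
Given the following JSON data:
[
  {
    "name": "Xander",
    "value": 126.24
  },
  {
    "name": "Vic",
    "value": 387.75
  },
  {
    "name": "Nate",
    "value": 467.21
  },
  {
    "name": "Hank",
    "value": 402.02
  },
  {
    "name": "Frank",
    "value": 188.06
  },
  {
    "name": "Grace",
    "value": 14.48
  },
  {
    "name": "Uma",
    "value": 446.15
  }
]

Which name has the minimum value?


Comparing values:
  Xander: 126.24
  Vic: 387.75
  Nate: 467.21
  Hank: 402.02
  Frank: 188.06
  Grace: 14.48
  Uma: 446.15
Minimum: Grace (14.48)

ANSWER: Grace


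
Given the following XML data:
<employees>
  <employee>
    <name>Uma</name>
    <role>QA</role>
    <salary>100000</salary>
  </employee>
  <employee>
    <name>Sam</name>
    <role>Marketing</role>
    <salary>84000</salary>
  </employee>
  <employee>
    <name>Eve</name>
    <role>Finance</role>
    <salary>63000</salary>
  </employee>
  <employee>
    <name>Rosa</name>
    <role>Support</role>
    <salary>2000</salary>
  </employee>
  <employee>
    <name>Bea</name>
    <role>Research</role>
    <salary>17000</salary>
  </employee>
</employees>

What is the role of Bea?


Searching for <employee> with <name>Bea</name>
Found at position 5
<role>Research</role>

ANSWER: Research


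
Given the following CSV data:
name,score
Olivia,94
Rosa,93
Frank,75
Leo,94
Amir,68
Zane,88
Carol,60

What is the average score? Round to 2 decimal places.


Scores: 94, 93, 75, 94, 68, 88, 60
Sum = 572
Count = 7
Average = 572 / 7 = 81.71

ANSWER: 81.71


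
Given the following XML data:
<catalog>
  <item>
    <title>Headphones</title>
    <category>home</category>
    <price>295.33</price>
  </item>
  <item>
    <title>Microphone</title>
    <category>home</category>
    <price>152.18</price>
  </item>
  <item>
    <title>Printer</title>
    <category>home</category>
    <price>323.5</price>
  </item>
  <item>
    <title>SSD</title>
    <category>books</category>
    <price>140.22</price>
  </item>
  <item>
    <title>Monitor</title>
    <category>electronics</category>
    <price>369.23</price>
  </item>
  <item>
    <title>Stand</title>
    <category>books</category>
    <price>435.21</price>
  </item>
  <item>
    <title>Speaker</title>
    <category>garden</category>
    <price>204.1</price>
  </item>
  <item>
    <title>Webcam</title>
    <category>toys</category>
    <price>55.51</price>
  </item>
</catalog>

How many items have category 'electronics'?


Scanning <item> elements for <category>electronics</category>:
  Item 5: Monitor -> MATCH
Count: 1

ANSWER: 1


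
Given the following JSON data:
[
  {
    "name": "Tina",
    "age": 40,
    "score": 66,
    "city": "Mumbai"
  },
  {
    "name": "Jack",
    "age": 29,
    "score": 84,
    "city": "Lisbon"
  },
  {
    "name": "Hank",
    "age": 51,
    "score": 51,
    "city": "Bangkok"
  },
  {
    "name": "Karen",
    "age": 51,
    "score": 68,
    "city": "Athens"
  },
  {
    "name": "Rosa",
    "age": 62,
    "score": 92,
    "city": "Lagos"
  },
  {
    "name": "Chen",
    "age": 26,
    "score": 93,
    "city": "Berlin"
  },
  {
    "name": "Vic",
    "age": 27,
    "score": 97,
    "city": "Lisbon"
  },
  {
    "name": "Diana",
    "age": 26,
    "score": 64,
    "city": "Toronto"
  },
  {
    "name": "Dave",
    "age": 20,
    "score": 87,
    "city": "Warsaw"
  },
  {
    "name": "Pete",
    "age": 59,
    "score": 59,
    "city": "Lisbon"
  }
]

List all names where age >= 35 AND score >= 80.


Checking both conditions:
  Tina (age=40, score=66) -> no
  Jack (age=29, score=84) -> no
  Hank (age=51, score=51) -> no
  Karen (age=51, score=68) -> no
  Rosa (age=62, score=92) -> YES
  Chen (age=26, score=93) -> no
  Vic (age=27, score=97) -> no
  Diana (age=26, score=64) -> no
  Dave (age=20, score=87) -> no
  Pete (age=59, score=59) -> no


ANSWER: Rosa


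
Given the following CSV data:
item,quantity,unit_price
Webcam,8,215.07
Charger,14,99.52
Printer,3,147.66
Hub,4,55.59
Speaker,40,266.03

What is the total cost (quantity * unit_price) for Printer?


Row: Printer
quantity = 3
unit_price = 147.66
total = 3 * 147.66 = 442.98

ANSWER: 442.98


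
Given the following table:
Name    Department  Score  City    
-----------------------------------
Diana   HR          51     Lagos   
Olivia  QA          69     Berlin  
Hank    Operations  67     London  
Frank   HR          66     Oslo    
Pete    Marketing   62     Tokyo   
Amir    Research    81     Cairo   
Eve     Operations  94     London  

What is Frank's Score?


Row 4: Frank
Score = 66

ANSWER: 66


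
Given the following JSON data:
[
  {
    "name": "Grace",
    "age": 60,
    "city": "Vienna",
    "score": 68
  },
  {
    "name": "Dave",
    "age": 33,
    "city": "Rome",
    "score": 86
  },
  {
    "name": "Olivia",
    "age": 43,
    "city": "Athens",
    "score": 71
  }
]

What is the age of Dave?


Looking up record where name = Dave
Record index: 1
Field 'age' = 33

ANSWER: 33


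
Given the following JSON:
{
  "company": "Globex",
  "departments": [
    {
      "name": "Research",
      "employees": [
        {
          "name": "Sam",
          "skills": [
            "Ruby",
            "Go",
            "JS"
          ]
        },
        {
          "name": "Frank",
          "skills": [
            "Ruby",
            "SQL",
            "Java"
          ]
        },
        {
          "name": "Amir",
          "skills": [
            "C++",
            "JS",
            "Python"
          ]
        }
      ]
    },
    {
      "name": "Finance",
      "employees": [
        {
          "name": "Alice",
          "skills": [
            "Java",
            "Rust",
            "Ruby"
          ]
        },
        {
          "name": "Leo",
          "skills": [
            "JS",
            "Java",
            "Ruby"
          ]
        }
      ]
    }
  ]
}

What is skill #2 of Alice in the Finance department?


Path: departments[1].employees[0].skills[1]
Value: Rust

ANSWER: Rust


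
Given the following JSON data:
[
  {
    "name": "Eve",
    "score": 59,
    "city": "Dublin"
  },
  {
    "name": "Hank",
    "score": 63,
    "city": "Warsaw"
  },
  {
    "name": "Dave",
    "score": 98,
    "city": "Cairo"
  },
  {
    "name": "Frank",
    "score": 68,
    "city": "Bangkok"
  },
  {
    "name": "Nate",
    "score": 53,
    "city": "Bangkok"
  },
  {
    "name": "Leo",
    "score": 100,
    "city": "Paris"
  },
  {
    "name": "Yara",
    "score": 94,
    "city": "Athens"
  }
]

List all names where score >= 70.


Filtering records where score >= 70:
  Eve (score=59) -> no
  Hank (score=63) -> no
  Dave (score=98) -> YES
  Frank (score=68) -> no
  Nate (score=53) -> no
  Leo (score=100) -> YES
  Yara (score=94) -> YES


ANSWER: Dave, Leo, Yara


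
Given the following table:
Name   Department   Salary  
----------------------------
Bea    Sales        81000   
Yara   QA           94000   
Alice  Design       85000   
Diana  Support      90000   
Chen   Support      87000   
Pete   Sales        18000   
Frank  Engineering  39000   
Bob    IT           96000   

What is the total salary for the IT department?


IT department members:
  Bob: 96000
Total = 96000 = 96000

ANSWER: 96000


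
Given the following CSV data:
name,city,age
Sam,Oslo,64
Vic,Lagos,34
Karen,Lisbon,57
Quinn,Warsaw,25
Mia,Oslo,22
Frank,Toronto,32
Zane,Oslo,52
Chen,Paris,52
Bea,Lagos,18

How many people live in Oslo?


Scanning city column for 'Oslo':
  Row 1: Sam -> MATCH
  Row 5: Mia -> MATCH
  Row 7: Zane -> MATCH
Total matches: 3

ANSWER: 3


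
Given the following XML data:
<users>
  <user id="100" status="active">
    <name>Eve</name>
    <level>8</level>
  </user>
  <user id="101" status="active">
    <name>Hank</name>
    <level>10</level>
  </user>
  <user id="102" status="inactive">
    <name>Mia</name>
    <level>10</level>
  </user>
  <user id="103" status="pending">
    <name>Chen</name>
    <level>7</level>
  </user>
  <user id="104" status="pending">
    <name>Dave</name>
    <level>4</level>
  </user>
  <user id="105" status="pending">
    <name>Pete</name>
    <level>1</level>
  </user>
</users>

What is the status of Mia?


Finding user with name = Mia
user id="102" status="inactive"

ANSWER: inactive


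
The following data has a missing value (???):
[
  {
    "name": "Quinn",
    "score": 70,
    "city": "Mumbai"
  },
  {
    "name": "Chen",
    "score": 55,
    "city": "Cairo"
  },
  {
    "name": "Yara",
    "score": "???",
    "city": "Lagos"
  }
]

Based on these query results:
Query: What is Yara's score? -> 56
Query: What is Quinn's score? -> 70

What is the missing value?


The missing value is Yara's score
From query: Yara's score = 56

ANSWER: 56


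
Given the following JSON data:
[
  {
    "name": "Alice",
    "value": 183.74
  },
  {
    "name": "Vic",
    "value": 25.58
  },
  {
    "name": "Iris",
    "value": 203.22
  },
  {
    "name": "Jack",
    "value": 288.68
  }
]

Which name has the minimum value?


Comparing values:
  Alice: 183.74
  Vic: 25.58
  Iris: 203.22
  Jack: 288.68
Minimum: Vic (25.58)

ANSWER: Vic


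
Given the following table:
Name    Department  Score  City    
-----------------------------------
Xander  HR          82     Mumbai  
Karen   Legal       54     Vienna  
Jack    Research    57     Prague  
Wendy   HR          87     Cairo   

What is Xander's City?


Row 1: Xander
City = Mumbai

ANSWER: Mumbai


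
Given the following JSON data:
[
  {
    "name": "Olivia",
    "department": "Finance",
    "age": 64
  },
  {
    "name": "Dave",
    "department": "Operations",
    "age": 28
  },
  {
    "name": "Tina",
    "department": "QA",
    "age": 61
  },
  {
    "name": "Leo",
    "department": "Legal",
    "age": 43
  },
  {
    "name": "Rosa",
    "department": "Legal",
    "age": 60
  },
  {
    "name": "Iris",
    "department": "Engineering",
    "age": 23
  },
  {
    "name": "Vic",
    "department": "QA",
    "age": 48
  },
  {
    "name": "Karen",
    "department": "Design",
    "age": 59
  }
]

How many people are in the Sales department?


Scanning records for department = Sales
  No matches found
Count: 0

ANSWER: 0


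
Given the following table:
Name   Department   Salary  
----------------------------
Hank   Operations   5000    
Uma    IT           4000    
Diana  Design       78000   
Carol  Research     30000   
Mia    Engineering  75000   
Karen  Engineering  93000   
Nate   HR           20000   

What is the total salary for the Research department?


Research department members:
  Carol: 30000
Total = 30000 = 30000

ANSWER: 30000


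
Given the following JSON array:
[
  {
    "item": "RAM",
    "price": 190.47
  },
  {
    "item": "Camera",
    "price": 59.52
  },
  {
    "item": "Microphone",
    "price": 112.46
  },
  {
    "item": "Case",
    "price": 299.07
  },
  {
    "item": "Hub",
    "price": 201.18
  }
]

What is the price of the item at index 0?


Array index 0 -> RAM
price = 190.47

ANSWER: 190.47


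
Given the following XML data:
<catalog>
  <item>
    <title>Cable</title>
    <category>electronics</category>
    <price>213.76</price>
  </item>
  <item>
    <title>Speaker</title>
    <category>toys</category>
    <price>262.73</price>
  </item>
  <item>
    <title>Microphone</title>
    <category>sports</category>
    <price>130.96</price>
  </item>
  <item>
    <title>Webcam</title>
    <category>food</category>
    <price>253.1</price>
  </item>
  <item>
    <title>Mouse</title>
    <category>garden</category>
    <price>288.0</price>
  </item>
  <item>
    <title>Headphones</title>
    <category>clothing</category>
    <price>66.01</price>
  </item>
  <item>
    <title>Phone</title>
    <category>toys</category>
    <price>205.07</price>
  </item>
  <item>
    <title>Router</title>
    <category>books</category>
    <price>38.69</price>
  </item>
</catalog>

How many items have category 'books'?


Scanning <item> elements for <category>books</category>:
  Item 8: Router -> MATCH
Count: 1

ANSWER: 1


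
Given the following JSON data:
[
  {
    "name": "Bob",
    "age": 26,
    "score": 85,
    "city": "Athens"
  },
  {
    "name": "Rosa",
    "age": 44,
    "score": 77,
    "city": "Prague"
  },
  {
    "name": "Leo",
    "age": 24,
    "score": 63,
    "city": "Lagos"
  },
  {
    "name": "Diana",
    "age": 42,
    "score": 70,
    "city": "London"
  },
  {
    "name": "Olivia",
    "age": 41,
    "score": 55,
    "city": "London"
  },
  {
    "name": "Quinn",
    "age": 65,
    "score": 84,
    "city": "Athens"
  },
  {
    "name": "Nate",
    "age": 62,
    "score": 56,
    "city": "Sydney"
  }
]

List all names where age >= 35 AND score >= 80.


Checking both conditions:
  Bob (age=26, score=85) -> no
  Rosa (age=44, score=77) -> no
  Leo (age=24, score=63) -> no
  Diana (age=42, score=70) -> no
  Olivia (age=41, score=55) -> no
  Quinn (age=65, score=84) -> YES
  Nate (age=62, score=56) -> no


ANSWER: Quinn


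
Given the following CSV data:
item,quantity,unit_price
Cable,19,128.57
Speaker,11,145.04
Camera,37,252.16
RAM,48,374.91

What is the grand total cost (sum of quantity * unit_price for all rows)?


Computing row totals:
  Cable: 19 * 128.57 = 2442.83
  Speaker: 11 * 145.04 = 1595.44
  Camera: 37 * 252.16 = 9329.92
  RAM: 48 * 374.91 = 17995.68
Grand total = 2442.83 + 1595.44 + 9329.92 + 17995.68 = 31363.87

ANSWER: 31363.87


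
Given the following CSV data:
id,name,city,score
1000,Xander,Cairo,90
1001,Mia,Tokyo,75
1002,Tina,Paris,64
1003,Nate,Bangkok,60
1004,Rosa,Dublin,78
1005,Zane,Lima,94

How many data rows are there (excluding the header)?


Counting rows (excluding header):
Header: id,name,city,score
Data rows: 6

ANSWER: 6


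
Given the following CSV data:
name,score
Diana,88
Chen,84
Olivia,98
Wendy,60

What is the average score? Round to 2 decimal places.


Scores: 88, 84, 98, 60
Sum = 330
Count = 4
Average = 330 / 4 = 82.50

ANSWER: 82.50


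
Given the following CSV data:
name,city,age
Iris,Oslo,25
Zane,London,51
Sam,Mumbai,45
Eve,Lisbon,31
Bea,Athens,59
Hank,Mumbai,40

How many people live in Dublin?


Scanning city column for 'Dublin':
Total matches: 0

ANSWER: 0


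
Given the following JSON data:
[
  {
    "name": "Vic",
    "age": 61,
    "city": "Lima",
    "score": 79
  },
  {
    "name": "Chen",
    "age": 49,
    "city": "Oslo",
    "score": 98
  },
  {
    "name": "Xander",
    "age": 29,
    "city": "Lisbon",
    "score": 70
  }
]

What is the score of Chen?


Looking up record where name = Chen
Record index: 1
Field 'score' = 98

ANSWER: 98


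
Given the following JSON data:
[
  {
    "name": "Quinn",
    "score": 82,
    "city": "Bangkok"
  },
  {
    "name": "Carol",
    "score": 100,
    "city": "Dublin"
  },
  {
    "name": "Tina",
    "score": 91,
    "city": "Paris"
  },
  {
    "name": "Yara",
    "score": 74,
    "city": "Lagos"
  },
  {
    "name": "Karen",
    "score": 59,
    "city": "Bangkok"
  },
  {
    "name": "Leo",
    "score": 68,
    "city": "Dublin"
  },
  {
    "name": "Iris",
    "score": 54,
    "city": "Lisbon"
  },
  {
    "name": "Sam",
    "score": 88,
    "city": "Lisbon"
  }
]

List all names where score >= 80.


Filtering records where score >= 80:
  Quinn (score=82) -> YES
  Carol (score=100) -> YES
  Tina (score=91) -> YES
  Yara (score=74) -> no
  Karen (score=59) -> no
  Leo (score=68) -> no
  Iris (score=54) -> no
  Sam (score=88) -> YES


ANSWER: Quinn, Carol, Tina, Sam


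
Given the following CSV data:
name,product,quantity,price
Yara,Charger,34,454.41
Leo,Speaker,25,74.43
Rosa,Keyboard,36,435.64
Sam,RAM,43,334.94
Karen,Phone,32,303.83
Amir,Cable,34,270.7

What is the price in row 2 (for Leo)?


Row 2: Leo
Column 'price' = 74.43

ANSWER: 74.43


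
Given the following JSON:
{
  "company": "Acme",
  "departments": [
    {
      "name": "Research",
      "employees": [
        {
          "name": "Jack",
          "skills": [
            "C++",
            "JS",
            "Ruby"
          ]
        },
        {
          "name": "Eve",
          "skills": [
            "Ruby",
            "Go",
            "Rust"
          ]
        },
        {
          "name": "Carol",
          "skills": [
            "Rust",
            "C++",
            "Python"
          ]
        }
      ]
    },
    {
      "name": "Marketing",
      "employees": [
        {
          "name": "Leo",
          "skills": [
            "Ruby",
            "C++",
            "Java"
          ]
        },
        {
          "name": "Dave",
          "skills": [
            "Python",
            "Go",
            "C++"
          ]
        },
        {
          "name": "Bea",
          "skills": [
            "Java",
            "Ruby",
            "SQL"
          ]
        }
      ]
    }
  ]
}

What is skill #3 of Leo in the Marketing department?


Path: departments[1].employees[0].skills[2]
Value: Java

ANSWER: Java


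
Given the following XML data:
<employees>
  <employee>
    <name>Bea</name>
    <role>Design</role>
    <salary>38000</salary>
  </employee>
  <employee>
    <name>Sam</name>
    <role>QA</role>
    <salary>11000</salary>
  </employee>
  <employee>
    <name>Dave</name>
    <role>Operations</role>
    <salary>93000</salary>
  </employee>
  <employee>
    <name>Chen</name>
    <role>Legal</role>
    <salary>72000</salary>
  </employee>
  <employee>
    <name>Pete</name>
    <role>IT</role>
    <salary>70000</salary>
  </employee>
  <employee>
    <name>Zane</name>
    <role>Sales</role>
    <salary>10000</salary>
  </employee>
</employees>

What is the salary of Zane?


Searching for <employee> with <name>Zane</name>
Found at position 6
<salary>10000</salary>

ANSWER: 10000


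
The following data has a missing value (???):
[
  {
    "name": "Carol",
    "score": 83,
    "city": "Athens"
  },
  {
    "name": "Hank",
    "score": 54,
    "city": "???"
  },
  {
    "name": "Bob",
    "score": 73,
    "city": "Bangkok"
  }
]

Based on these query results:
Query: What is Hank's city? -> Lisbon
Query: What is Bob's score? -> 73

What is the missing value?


The missing value is Hank's city
From query: Hank's city = Lisbon

ANSWER: Lisbon


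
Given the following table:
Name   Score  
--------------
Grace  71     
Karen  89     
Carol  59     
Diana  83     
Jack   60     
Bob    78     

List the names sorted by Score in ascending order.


Sorting by Score (ascending):
  Carol: 59
  Jack: 60
  Grace: 71
  Bob: 78
  Diana: 83
  Karen: 89


ANSWER: Carol, Jack, Grace, Bob, Diana, Karen


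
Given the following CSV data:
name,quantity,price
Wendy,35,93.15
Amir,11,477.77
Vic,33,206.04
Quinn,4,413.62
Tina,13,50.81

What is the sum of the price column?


Values in 'price' column:
  Row 1: 93.15
  Row 2: 477.77
  Row 3: 206.04
  Row 4: 413.62
  Row 5: 50.81
Sum = 93.15 + 477.77 + 206.04 + 413.62 + 50.81 = 1241.39

ANSWER: 1241.39


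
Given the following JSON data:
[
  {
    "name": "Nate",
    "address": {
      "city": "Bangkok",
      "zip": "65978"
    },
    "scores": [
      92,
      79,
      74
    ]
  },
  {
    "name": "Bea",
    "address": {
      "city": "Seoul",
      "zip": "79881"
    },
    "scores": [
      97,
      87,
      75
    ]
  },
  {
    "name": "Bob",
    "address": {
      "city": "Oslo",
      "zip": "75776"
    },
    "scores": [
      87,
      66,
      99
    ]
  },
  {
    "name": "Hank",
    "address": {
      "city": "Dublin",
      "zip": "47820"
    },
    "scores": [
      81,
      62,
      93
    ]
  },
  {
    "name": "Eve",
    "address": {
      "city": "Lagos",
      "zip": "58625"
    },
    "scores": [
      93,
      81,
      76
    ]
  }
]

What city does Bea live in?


Path: records[1].address.city
Value: Seoul

ANSWER: Seoul


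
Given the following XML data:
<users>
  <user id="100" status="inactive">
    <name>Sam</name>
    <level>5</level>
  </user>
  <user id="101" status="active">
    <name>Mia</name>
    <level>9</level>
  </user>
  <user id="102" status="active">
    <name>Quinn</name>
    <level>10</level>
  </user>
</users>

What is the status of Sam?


Finding user with name = Sam
user id="100" status="inactive"

ANSWER: inactive


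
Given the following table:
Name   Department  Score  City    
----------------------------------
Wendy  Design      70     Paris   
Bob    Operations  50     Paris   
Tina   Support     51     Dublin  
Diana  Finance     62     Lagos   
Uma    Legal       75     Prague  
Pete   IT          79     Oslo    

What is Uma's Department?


Row 5: Uma
Department = Legal

ANSWER: Legal


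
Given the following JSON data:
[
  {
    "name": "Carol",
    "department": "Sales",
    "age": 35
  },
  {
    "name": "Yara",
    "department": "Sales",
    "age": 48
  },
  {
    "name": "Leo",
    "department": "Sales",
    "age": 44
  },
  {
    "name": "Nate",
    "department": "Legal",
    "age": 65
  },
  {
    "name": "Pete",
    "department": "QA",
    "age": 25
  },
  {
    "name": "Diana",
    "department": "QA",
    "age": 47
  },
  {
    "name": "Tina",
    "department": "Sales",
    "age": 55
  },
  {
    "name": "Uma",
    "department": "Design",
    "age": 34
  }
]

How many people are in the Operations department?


Scanning records for department = Operations
  No matches found
Count: 0

ANSWER: 0


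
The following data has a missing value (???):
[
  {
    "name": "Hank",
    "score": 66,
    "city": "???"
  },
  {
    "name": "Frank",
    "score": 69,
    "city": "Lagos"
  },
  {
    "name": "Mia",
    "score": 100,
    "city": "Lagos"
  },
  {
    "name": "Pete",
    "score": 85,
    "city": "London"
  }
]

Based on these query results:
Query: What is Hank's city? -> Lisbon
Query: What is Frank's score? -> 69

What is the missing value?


The missing value is Hank's city
From query: Hank's city = Lisbon

ANSWER: Lisbon
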